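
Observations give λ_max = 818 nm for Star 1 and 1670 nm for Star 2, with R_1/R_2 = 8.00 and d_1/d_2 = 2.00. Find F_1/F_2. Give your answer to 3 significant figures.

Wien's law: T_1/T_2 = λ_2/λ_1 = 1670/818 = 2.042.
L_1/L_2 = (R_1/R_2)²(T_1/T_2)⁴ = (8.00)²(2.042)⁴ = 1112.
F_1/F_2 = (L_1/L_2)/(d_1/d_2)² = 1112/(2.00)² = 278.0.

278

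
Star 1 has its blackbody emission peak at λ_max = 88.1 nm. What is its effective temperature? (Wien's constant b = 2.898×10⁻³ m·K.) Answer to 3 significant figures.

3.29×10^4 K

T = b/λ_max = 2.898×10⁻³ / (88.1×10⁻⁹) = 3.289×10^4 K.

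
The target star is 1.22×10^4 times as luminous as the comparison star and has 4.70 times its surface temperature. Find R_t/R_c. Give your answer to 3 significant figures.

5.00

L ∝ R²T⁴ gives R ∝ √L / T², so
R_t/R_c = √(1.22×10^4) / (4.70)² = 110.5 / 22.09 = 5.000.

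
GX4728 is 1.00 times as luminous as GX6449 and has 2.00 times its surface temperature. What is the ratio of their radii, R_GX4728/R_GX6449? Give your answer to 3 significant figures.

L ∝ R²T⁴ gives R ∝ √L / T², so
R_GX4728/R_GX6449 = √(1.00) / (2.00)² = 1.000 / 4.000 = 0.2500.

0.250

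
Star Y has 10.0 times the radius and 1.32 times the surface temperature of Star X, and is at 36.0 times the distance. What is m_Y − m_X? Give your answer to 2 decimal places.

1.58

L_Y/L_X = (10.0)²(1.32)⁴ = 303.6.
F_Y/F_X = (L_Y/L_X)/(d_Y/d_X)² = 303.6/1296 = 0.2343.
m_Y − m_X = −2.5 log₁₀(0.2343) = 1.58.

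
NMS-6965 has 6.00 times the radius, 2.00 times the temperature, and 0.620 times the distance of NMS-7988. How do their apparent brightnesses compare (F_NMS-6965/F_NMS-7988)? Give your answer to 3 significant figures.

1.50×10^3

L_NMS-6965/L_NMS-7988 = (R_NMS-6965/R_NMS-7988)²(T_NMS-6965/T_NMS-7988)⁴ = (6.00)² × (2.00)⁴ = 576.0.
F_NMS-6965/F_NMS-7988 = (L_NMS-6965/L_NMS-7988)/(d_NMS-6965/d_NMS-7988)² = 576.0 / (0.620)² = 1498.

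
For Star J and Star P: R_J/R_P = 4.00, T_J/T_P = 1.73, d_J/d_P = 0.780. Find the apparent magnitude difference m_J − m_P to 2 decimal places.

L_J/L_P = (4.00)²(1.73)⁴ = 143.3.
F_J/F_P = (L_J/L_P)/(d_J/d_P)² = 143.3/0.6084 = 235.6.
m_J − m_P = −2.5 log₁₀(235.6) = -5.93.

-5.93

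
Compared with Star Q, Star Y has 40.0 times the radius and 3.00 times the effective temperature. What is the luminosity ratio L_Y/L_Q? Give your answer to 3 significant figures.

1.30×10^5

From the Stefan–Boltzmann law, L ∝ R²T⁴, so
L_Y/L_Q = (R_Y/R_Q)² (T_Y/T_Q)⁴ = (40.0)² × (3.00)⁴ = 1600 × 81.00 = 1.296×10^5.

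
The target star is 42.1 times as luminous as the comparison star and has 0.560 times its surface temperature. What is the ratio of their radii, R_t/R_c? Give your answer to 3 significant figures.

20.7

L ∝ R²T⁴ gives R ∝ √L / T², so
R_t/R_c = √(42.1) / (0.560)² = 6.488 / 0.3136 = 20.69.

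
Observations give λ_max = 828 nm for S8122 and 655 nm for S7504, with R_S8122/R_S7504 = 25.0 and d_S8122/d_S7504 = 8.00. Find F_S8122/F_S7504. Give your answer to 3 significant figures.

Wien's law: T_S8122/T_S7504 = λ_S7504/λ_S8122 = 655/828 = 0.7911.
L_S8122/L_S7504 = (R_S8122/R_S7504)²(T_S8122/T_S7504)⁴ = (25.0)²(0.7911)⁴ = 244.8.
F_S8122/F_S7504 = (L_S8122/L_S7504)/(d_S8122/d_S7504)² = 244.8/(8.00)² = 3.824.

3.82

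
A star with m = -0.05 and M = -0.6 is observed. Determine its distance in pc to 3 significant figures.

12.9 pc

m − M = 5 log₁₀(d/10 pc)
-0.05 − (-0.6) = 0.55 = 5 log₁₀(d/10)
d = 10 × 10^(0.55/5) = 10 × 10^0.110 = 12.88 pc.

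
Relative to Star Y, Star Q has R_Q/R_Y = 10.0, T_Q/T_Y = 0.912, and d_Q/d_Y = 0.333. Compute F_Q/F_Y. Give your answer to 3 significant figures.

L_Q/L_Y = (R_Q/R_Y)²(T_Q/T_Y)⁴ = (10.0)² × (0.912)⁴ = 69.18.
F_Q/F_Y = (L_Q/L_Y)/(d_Q/d_Y)² = 69.18 / (0.333)² = 623.9.

624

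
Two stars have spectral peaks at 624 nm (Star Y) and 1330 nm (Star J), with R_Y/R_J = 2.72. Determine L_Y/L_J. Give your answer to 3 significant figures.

Wien's law gives T ∝ 1/λ_max, so T_Y/T_J = λ_J/λ_Y = 1330/624 = 2.131.
Then L ∝ R²T⁴ gives L_Y/L_J = (2.72)² × (2.131)⁴ = 7.398 × 20.64 = 152.7.

153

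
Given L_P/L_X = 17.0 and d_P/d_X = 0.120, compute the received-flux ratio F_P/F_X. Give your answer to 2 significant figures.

F = L/(4πd²), so F_P/F_X = (L_P/L_X) / (d_P/d_X)²
= 17.0 / (0.120)² = 17.0 / 0.01440 = 1181.

1.2×10^3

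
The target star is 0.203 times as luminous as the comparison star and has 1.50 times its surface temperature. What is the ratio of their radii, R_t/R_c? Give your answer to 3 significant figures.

L ∝ R²T⁴ gives R ∝ √L / T², so
R_t/R_c = √(0.203) / (1.50)² = 0.4506 / 2.250 = 0.2002.

0.200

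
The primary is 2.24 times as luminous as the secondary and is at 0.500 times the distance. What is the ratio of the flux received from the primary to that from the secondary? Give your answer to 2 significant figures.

9.0

F = L/(4πd²), so F_p/F_s = (L_p/L_s) / (d_p/d_s)²
= 2.24 / (0.500)² = 2.24 / 0.2500 = 8.960.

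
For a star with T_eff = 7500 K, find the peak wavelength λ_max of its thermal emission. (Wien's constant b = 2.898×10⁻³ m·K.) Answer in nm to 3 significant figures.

386 nm

λ_max = b/T = 2.898×10⁻³ / 7500 = 3.86×10^-7 m = 386.4 nm.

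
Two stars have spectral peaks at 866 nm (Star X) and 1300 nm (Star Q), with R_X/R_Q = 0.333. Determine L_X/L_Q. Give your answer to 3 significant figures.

0.563

Wien's law gives T ∝ 1/λ_max, so T_X/T_Q = λ_Q/λ_X = 1300/866 = 1.501.
Then L ∝ R²T⁴ gives L_X/L_Q = (0.333)² × (1.501)⁴ = 0.1109 × 5.078 = 0.5631.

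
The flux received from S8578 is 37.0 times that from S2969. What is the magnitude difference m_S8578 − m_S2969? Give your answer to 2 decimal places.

m_S8578 − m_S2969 = −2.5 log₁₀(F_S8578/F_S2969) = −2.5 log₁₀(37.0) = −2.5 × (1.568) = -3.921.

-3.92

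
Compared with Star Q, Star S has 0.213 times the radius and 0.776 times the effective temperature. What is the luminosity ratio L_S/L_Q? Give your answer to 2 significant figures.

0.016

From the Stefan–Boltzmann law, L ∝ R²T⁴, so
L_S/L_Q = (R_S/R_Q)² (T_S/T_Q)⁴ = (0.213)² × (0.776)⁴ = 0.04537 × 0.3626 = 0.01645.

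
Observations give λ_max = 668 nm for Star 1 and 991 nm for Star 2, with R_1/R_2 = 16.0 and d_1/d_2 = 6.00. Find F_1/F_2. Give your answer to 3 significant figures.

34.4

Wien's law: T_1/T_2 = λ_2/λ_1 = 991/668 = 1.484.
L_1/L_2 = (R_1/R_2)²(T_1/T_2)⁴ = (16.0)²(1.484)⁴ = 1240.
F_1/F_2 = (L_1/L_2)/(d_1/d_2)² = 1240/(6.00)² = 34.45.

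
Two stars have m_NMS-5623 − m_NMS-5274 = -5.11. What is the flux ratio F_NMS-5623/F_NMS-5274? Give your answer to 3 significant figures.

111

F_NMS-5623/F_NMS-5274 = 10^(−(m_NMS-5623 − m_NMS-5274)/2.5) = 10^(5.11/2.5) = 10^2.044 = 110.7.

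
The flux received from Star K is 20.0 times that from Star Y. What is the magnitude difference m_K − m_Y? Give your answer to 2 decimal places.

-3.25

m_K − m_Y = −2.5 log₁₀(F_K/F_Y) = −2.5 log₁₀(20.0) = −2.5 × (1.301) = -3.253.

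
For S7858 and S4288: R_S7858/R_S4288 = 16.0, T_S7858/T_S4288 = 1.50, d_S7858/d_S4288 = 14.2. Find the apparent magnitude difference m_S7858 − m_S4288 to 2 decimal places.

L_S7858/L_S4288 = (16.0)²(1.50)⁴ = 1296.
F_S7858/F_S4288 = (L_S7858/L_S4288)/(d_S7858/d_S4288)² = 1296/201.6 = 6.427.
m_S7858 − m_S4288 = −2.5 log₁₀(6.427) = -2.02.

-2.02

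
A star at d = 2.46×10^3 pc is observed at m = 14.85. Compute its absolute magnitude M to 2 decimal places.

M = m − 5 log₁₀(d/10 pc) = 14.85 − 5 log₁₀(2.46×10^3/10)
  = 14.85 − 5 × 2.391 = 14.85 − 11.95 = 2.90.

2.90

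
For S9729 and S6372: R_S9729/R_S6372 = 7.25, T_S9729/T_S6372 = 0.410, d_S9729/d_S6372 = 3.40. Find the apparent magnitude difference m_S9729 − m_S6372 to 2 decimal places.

2.23

L_S9729/L_S6372 = (7.25)²(0.410)⁴ = 1.485.
F_S9729/F_S6372 = (L_S9729/L_S6372)/(d_S9729/d_S6372)² = 1.485/11.56 = 0.1285.
m_S9729 − m_S6372 = −2.5 log₁₀(0.1285) = 2.23.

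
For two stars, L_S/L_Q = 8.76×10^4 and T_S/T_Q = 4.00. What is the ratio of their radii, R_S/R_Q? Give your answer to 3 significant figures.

18.5

L ∝ R²T⁴ gives R ∝ √L / T², so
R_S/R_Q = √(8.76×10^4) / (4.00)² = 296.0 / 16.00 = 18.50.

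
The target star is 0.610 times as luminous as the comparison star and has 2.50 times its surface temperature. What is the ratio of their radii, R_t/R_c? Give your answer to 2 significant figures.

L ∝ R²T⁴ gives R ∝ √L / T², so
R_t/R_c = √(0.610) / (2.50)² = 0.7810 / 6.250 = 0.1250.

0.12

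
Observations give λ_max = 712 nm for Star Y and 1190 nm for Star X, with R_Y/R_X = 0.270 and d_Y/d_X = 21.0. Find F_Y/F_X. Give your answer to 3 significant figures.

Wien's law: T_Y/T_X = λ_X/λ_Y = 1190/712 = 1.671.
L_Y/L_X = (R_Y/R_X)²(T_Y/T_X)⁴ = (0.270)²(1.671)⁴ = 0.5688.
F_Y/F_X = (L_Y/L_X)/(d_Y/d_X)² = 0.5688/(21.0)² = 0.001290.

0.00129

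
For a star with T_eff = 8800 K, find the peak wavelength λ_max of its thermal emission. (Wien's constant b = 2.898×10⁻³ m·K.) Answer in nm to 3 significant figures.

λ_max = b/T = 2.898×10⁻³ / 8800 = 3.29×10^-7 m = 329.3 nm.

329 nm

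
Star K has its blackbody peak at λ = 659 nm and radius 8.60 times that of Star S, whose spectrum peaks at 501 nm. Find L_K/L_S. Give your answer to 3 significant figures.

Wien's law gives T ∝ 1/λ_max, so T_K/T_S = λ_S/λ_K = 501/659 = 0.7602.
Then L ∝ R²T⁴ gives L_K/L_S = (8.60)² × (0.7602)⁴ = 73.96 × 0.3340 = 24.71.

24.7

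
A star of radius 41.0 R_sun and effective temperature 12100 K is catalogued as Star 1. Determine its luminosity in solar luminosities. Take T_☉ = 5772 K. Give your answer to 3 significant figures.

3.25×10^4 solar luminosities

L/L_☉ = (R/R_☉)² (T/T_☉)⁴ = (41.0)² × (12100/5772)⁴
       = 1681 × (2.096)⁴ = 1681 × 19.31 = 3.246×10^4.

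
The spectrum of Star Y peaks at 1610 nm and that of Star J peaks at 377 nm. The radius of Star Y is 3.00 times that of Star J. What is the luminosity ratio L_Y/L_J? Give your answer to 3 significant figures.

Wien's law gives T ∝ 1/λ_max, so T_Y/T_J = λ_J/λ_Y = 377/1610 = 0.2342.
Then L ∝ R²T⁴ gives L_Y/L_J = (3.00)² × (0.2342)⁴ = 9.000 × 0.003007 = 0.02706.

0.0271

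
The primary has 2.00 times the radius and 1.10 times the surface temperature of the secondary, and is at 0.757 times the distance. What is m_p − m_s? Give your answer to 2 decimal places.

-2.52

L_p/L_s = (2.00)²(1.10)⁴ = 5.856.
F_p/F_s = (L_p/L_s)/(d_p/d_s)² = 5.856/0.5730 = 10.22.
m_p − m_s = −2.5 log₁₀(10.22) = -2.52.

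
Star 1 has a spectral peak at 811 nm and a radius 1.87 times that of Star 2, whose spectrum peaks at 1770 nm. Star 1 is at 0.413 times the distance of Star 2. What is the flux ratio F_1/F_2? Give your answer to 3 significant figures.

Wien's law: T_1/T_2 = λ_2/λ_1 = 1770/811 = 2.182.
L_1/L_2 = (R_1/R_2)²(T_1/T_2)⁴ = (1.87)²(2.182)⁴ = 79.34.
F_1/F_2 = (L_1/L_2)/(d_1/d_2)² = 79.34/(0.413)² = 465.1.

465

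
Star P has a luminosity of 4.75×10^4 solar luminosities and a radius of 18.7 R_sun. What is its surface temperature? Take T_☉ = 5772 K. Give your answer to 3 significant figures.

1.97×10^4 K

T/T_☉ = (L/L_☉)^(1/4) / (R/R_☉)^(1/2)
T = 5772 × (4.75×10^4)^(1/4) / √(18.7) = 5772 × 14.76 / 4.324 = 1.971×10^4 K.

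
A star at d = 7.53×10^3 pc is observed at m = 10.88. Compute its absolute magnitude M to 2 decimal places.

-3.50

M = m − 5 log₁₀(d/10 pc) = 10.88 − 5 log₁₀(7.53×10^3/10)
  = 10.88 − 5 × 2.877 = 10.88 − 14.38 = -3.50.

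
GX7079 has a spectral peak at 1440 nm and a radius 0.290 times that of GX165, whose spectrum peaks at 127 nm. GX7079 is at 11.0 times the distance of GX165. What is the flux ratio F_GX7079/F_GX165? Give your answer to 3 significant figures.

Wien's law: T_GX7079/T_GX165 = λ_GX165/λ_GX7079 = 127/1440 = 0.08819.
L_GX7079/L_GX165 = (R_GX7079/R_GX165)²(T_GX7079/T_GX165)⁴ = (0.290)²(0.08819)⁴ = 5.088×10^-6.
F_GX7079/F_GX165 = (L_GX7079/L_GX165)/(d_GX7079/d_GX165)² = 5.088×10^-6/(11.0)² = 4.205×10^-8.

4.21×10^-8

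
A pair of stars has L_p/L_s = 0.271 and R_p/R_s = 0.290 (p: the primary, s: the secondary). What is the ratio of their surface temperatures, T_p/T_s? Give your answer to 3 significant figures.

L ∝ R²T⁴ gives T ∝ (L/R²)^(1/4), so
T_p/T_s = (0.271 / 0.290²)^(1/4) = (3.222)^(1/4) = 1.340.

1.34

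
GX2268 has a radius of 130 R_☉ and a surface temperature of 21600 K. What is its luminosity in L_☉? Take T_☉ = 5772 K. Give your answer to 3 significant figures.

L/L_☉ = (R/R_☉)² (T/T_☉)⁴ = (130)² × (21600/5772)⁴
       = 1.690×10^4 × (3.742)⁴ = 1.690×10^4 × 196.1 = 3.314×10^6.

3.31×10^6 L_☉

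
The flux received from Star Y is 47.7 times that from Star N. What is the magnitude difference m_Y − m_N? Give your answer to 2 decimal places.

-4.20

m_Y − m_N = −2.5 log₁₀(F_Y/F_N) = −2.5 log₁₀(47.7) = −2.5 × (1.679) = -4.196.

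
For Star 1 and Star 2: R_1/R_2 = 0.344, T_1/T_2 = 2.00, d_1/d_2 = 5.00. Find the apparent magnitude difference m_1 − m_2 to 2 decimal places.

2.80

L_1/L_2 = (0.344)²(2.00)⁴ = 1.893.
F_1/F_2 = (L_1/L_2)/(d_1/d_2)² = 1.893/25.00 = 0.07574.
m_1 − m_2 = −2.5 log₁₀(0.07574) = 2.80.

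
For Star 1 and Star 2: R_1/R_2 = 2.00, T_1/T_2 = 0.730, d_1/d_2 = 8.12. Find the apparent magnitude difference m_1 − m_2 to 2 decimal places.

4.41

L_1/L_2 = (2.00)²(0.730)⁴ = 1.136.
F_1/F_2 = (L_1/L_2)/(d_1/d_2)² = 1.136/65.93 = 0.01723.
m_1 − m_2 = −2.5 log₁₀(0.01723) = 4.41.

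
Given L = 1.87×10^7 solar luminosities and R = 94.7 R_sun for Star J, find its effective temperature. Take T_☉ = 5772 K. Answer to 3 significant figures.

3.90×10^4 K

T/T_☉ = (L/L_☉)^(1/4) / (R/R_☉)^(1/2)
T = 5772 × (1.87×10^7)^(1/4) / √(94.7) = 5772 × 65.76 / 9.731 = 3.900×10^4 K.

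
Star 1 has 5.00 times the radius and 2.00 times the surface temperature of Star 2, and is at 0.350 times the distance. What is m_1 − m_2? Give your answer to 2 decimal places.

L_1/L_2 = (5.00)²(2.00)⁴ = 400.0.
F_1/F_2 = (L_1/L_2)/(d_1/d_2)² = 400.0/0.1225 = 3265.
m_1 − m_2 = −2.5 log₁₀(3265) = -8.78.

-8.78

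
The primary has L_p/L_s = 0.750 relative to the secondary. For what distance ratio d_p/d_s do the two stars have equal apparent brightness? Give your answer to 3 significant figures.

Equal flux requires L_p/d_p² = L_s/d_s², so d_p/d_s = √(L_p/L_s)
= √(0.750) = 0.8660.

0.866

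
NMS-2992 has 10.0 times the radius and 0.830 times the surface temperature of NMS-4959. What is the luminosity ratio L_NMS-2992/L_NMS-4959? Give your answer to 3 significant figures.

From the Stefan–Boltzmann law, L ∝ R²T⁴, so
L_NMS-2992/L_NMS-4959 = (R_NMS-2992/R_NMS-4959)² (T_NMS-2992/T_NMS-4959)⁴ = (10.0)² × (0.830)⁴ = 100.0 × 0.4746 = 47.46.

47.5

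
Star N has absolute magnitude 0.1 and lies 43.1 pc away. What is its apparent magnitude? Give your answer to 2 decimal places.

3.27

m = M + 5 log₁₀(d/10 pc) = 0.1 + 5 log₁₀(43.1/10)
  = 0.1 + 5 × 0.634 = 0.1 + 3.17 = 3.27.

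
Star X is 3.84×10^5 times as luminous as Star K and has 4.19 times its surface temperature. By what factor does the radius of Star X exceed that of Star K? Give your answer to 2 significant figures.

35

L ∝ R²T⁴ gives R ∝ √L / T², so
R_X/R_K = √(3.84×10^5) / (4.19)² = 619.7 / 17.56 = 35.30.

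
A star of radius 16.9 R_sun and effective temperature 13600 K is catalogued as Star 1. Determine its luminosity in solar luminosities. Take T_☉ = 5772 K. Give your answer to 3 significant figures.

L/L_☉ = (R/R_☉)² (T/T_☉)⁴ = (16.9)² × (13600/5772)⁴
       = 285.6 × (2.356)⁴ = 285.6 × 30.82 = 8803.

8.80×10^3 solar luminosities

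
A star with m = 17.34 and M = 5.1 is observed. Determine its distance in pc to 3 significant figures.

2.81×10^3 pc

m − M = 5 log₁₀(d/10 pc)
17.34 − (5.1) = 12.24 = 5 log₁₀(d/10)
d = 10 × 10^(12.24/5) = 10 × 10^2.448 = 2805 pc.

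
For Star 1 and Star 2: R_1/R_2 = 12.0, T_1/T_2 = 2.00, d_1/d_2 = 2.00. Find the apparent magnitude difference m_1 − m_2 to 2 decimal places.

-6.90

L_1/L_2 = (12.0)²(2.00)⁴ = 2304.
F_1/F_2 = (L_1/L_2)/(d_1/d_2)² = 2304/4.000 = 576.0.
m_1 − m_2 = −2.5 log₁₀(576.0) = -6.90.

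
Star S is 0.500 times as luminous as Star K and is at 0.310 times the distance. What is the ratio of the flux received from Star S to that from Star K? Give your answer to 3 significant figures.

5.20

F = L/(4πd²), so F_S/F_K = (L_S/L_K) / (d_S/d_K)²
= 0.500 / (0.310)² = 0.500 / 0.09610 = 5.203.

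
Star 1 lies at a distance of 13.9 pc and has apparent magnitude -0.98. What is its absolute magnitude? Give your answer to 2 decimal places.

-1.70

M = m − 5 log₁₀(d/10 pc) = -0.98 − 5 log₁₀(13.9/10)
  = -0.98 − 5 × 0.143 = -0.98 − 0.72 = -1.70.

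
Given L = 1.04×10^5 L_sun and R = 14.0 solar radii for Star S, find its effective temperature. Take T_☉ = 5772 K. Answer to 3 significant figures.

2.77×10^4 K

T/T_☉ = (L/L_☉)^(1/4) / (R/R_☉)^(1/2)
T = 5772 × (1.04×10^5)^(1/4) / √(14.0) = 5772 × 17.96 / 3.742 = 2.770×10^4 K.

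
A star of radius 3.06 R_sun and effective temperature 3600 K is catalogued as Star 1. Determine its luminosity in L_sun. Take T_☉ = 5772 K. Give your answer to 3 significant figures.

L/L_☉ = (R/R_☉)² (T/T_☉)⁴ = (3.06)² × (3600/5772)⁴
       = 9.364 × (0.6237)⁴ = 9.364 × 0.1513 = 1.417.

1.42 L_sun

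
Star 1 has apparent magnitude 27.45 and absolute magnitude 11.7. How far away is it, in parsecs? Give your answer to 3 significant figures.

m − M = 5 log₁₀(d/10 pc)
27.45 − (11.7) = 15.75 = 5 log₁₀(d/10)
d = 10 × 10^(15.75/5) = 10 × 10^3.150 = 1.413×10^4 pc.

1.41×10^4 pc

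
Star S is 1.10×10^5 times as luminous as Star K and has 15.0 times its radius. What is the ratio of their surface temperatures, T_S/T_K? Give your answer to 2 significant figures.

L ∝ R²T⁴ gives T ∝ (L/R²)^(1/4), so
T_S/T_K = (1.10×10^5 / 15.0²)^(1/4) = (488.9)^(1/4) = 4.702.

4.7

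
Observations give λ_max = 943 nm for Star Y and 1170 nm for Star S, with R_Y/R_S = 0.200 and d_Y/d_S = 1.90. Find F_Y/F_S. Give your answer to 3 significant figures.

0.0263

Wien's law: T_Y/T_S = λ_S/λ_Y = 1170/943 = 1.241.
L_Y/L_S = (R_Y/R_S)²(T_Y/T_S)⁴ = (0.200)²(1.241)⁴ = 0.09479.
F_Y/F_S = (L_Y/L_S)/(d_Y/d_S)² = 0.09479/(1.90)² = 0.02626.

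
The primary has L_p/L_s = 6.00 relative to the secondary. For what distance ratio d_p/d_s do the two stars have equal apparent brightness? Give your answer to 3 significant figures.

2.45

Equal flux requires L_p/d_p² = L_s/d_s², so d_p/d_s = √(L_p/L_s)
= √(6.00) = 2.449.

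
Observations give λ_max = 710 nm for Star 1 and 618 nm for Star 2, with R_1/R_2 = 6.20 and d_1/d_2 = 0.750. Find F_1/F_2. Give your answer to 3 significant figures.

Wien's law: T_1/T_2 = λ_2/λ_1 = 618/710 = 0.8704.
L_1/L_2 = (R_1/R_2)²(T_1/T_2)⁴ = (6.20)²(0.8704)⁴ = 22.06.
F_1/F_2 = (L_1/L_2)/(d_1/d_2)² = 22.06/(0.750)² = 39.23.

39.2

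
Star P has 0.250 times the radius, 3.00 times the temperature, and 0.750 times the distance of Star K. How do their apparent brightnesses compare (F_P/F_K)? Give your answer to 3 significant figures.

9.00

L_P/L_K = (R_P/R_K)²(T_P/T_K)⁴ = (0.250)² × (3.00)⁴ = 5.062.
F_P/F_K = (L_P/L_K)/(d_P/d_K)² = 5.062 / (0.750)² = 9.000.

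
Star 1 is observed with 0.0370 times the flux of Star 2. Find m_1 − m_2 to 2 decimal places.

m_1 − m_2 = −2.5 log₁₀(F_1/F_2) = −2.5 log₁₀(0.0370) = −2.5 × (-1.432) = 3.579.

3.58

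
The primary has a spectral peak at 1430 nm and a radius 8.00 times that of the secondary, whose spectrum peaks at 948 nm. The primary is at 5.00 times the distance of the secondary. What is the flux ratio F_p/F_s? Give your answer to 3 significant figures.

0.494

Wien's law: T_p/T_s = λ_s/λ_p = 948/1430 = 0.6629.
L_p/L_s = (R_p/R_s)²(T_p/T_s)⁴ = (8.00)²(0.6629)⁴ = 12.36.
F_p/F_s = (L_p/L_s)/(d_p/d_s)² = 12.36/(5.00)² = 0.4945.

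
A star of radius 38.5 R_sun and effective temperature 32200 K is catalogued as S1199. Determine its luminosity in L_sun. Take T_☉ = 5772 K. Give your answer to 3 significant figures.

L/L_☉ = (R/R_☉)² (T/T_☉)⁴ = (38.5)² × (32200/5772)⁴
       = 1482 × (5.579)⁴ = 1482 × 968.5 = 1.436×10^6.

1.44×10^6 L_sun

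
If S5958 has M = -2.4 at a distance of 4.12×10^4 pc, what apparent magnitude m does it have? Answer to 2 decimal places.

m = M + 5 log₁₀(d/10 pc) = -2.4 + 5 log₁₀(4.12×10^4/10)
  = -2.4 + 5 × 3.615 = -2.4 + 18.07 = 15.67.

15.67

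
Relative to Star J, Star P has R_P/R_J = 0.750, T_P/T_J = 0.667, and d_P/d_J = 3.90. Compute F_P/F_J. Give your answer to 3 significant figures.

0.00732

L_P/L_J = (R_P/R_J)²(T_P/T_J)⁴ = (0.750)² × (0.667)⁴ = 0.1113.
F_P/F_J = (L_P/L_J)/(d_P/d_J)² = 0.1113 / (3.90)² = 0.007320.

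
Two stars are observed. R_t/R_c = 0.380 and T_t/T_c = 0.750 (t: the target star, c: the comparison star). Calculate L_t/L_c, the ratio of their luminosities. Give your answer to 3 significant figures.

0.0457

From the Stefan–Boltzmann law, L ∝ R²T⁴, so
L_t/L_c = (R_t/R_c)² (T_t/T_c)⁴ = (0.380)² × (0.750)⁴ = 0.1444 × 0.3164 = 0.04569.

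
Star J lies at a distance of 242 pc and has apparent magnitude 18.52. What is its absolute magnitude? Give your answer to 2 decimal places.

M = m − 5 log₁₀(d/10 pc) = 18.52 − 5 log₁₀(242/10)
  = 18.52 − 5 × 1.384 = 18.52 − 6.92 = 11.60.

11.60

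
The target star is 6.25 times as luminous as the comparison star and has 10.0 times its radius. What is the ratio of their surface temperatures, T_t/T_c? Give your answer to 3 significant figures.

0.500

L ∝ R²T⁴ gives T ∝ (L/R²)^(1/4), so
T_t/T_c = (6.25 / 10.0²)^(1/4) = (0.06250)^(1/4) = 0.5000.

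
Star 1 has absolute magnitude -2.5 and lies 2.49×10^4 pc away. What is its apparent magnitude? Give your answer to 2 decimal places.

m = M + 5 log₁₀(d/10 pc) = -2.5 + 5 log₁₀(2.49×10^4/10)
  = -2.5 + 5 × 3.396 = -2.5 + 16.98 = 14.48.

14.48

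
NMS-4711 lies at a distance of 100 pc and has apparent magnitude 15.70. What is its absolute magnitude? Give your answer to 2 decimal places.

10.70

M = m − 5 log₁₀(d/10 pc) = 15.70 − 5 log₁₀(100/10)
  = 15.70 − 5 × 1.000 = 15.70 − 5.00 = 10.70.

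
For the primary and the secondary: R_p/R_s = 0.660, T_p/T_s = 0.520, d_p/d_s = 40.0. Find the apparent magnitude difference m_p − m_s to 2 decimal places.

11.75

L_p/L_s = (0.660)²(0.520)⁴ = 0.03185.
F_p/F_s = (L_p/L_s)/(d_p/d_s)² = 0.03185/1600 = 1.991×10^-5.
m_p − m_s = −2.5 log₁₀(1.991×10^-5) = 11.75.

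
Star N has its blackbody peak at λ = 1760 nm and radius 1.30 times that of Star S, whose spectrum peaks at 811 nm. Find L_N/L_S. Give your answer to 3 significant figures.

0.0762

Wien's law gives T ∝ 1/λ_max, so T_N/T_S = λ_S/λ_N = 811/1760 = 0.4608.
Then L ∝ R²T⁴ gives L_N/L_S = (1.30)² × (0.4608)⁴ = 1.690 × 0.04509 = 0.07619.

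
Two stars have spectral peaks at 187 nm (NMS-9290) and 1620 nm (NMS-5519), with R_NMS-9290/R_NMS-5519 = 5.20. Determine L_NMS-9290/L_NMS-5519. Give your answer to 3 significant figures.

Wien's law gives T ∝ 1/λ_max, so T_NMS-9290/T_NMS-5519 = λ_NMS-5519/λ_NMS-9290 = 1620/187 = 8.663.
Then L ∝ R²T⁴ gives L_NMS-9290/L_NMS-5519 = (5.20)² × (8.663)⁴ = 27.04 × 5632 = 1.523×10^5.

1.52×10^5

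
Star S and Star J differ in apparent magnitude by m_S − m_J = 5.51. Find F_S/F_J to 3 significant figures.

0.00625

F_S/F_J = 10^(−(m_S − m_J)/2.5) = 10^(-5.51/2.5) = 10^-2.204 = 0.006252.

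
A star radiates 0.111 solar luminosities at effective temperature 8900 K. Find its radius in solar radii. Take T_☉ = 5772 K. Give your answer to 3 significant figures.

R/R_☉ = √(L/L_☉) / (T/T_☉)² = √(0.111) / (1.542)²
       = 0.3332 / 2.378 = 0.1401.

0.140 solar radii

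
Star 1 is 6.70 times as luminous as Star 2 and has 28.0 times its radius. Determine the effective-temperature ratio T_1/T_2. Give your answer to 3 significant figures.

0.304

L ∝ R²T⁴ gives T ∝ (L/R²)^(1/4), so
T_1/T_2 = (6.70 / 28.0²)^(1/4) = (0.008546)^(1/4) = 0.3040.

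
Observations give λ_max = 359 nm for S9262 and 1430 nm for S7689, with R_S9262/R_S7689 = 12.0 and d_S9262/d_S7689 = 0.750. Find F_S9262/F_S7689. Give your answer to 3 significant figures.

6.44×10^4

Wien's law: T_S9262/T_S7689 = λ_S7689/λ_S9262 = 1430/359 = 3.983.
L_S9262/L_S7689 = (R_S9262/R_S7689)²(T_S9262/T_S7689)⁴ = (12.0)²(3.983)⁴ = 3.625×10^4.
F_S9262/F_S7689 = (L_S9262/L_S7689)/(d_S9262/d_S7689)² = 3.625×10^4/(0.750)² = 6.445×10^4.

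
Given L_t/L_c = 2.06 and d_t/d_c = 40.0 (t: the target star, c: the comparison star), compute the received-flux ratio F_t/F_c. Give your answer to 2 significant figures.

F = L/(4πd²), so F_t/F_c = (L_t/L_c) / (d_t/d_c)²
= 2.06 / (40.0)² = 2.06 / 1600 = 0.001288.

0.0013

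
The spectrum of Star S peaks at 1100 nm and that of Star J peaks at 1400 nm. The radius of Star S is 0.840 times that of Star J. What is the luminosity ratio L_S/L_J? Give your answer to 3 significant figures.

Wien's law gives T ∝ 1/λ_max, so T_S/T_J = λ_J/λ_S = 1400/1100 = 1.273.
Then L ∝ R²T⁴ gives L_S/L_J = (0.840)² × (1.273)⁴ = 0.7056 × 2.624 = 1.851.

1.85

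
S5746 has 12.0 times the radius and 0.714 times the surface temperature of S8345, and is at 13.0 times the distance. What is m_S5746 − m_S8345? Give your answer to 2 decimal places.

1.64

L_S5746/L_S8345 = (12.0)²(0.714)⁴ = 37.42.
F_S5746/F_S8345 = (L_S5746/L_S8345)/(d_S5746/d_S8345)² = 37.42/169.0 = 0.2214.
m_S5746 − m_S8345 = −2.5 log₁₀(0.2214) = 1.64.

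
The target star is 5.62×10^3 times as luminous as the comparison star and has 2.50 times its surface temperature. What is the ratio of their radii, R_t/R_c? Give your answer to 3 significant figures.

L ∝ R²T⁴ gives R ∝ √L / T², so
R_t/R_c = √(5.62×10^3) / (2.50)² = 74.97 / 6.250 = 11.99.

12.0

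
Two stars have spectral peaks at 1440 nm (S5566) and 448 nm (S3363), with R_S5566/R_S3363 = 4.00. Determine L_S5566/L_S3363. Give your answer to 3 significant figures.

Wien's law gives T ∝ 1/λ_max, so T_S5566/T_S3363 = λ_S3363/λ_S5566 = 448/1440 = 0.3111.
Then L ∝ R²T⁴ gives L_S5566/L_S3363 = (4.00)² × (0.3111)⁴ = 16.00 × 0.009368 = 0.1499.

0.150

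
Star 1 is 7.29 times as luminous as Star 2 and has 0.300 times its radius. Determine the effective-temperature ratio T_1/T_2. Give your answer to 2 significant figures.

L ∝ R²T⁴ gives T ∝ (L/R²)^(1/4), so
T_1/T_2 = (7.29 / 0.300²)^(1/4) = (81.00)^(1/4) = 3.000.

3.0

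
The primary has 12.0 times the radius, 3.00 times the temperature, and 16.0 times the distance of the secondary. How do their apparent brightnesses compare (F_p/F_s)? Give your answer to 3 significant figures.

L_p/L_s = (R_p/R_s)²(T_p/T_s)⁴ = (12.0)² × (3.00)⁴ = 1.166×10^4.
F_p/F_s = (L_p/L_s)/(d_p/d_s)² = 1.166×10^4 / (16.0)² = 45.56.

45.6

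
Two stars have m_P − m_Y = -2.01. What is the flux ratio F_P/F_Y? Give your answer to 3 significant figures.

F_P/F_Y = 10^(−(m_P − m_Y)/2.5) = 10^(2.01/2.5) = 10^0.804 = 6.368.

6.37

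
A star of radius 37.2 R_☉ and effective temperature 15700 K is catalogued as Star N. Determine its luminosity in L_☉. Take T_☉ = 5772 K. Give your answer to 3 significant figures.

L/L_☉ = (R/R_☉)² (T/T_☉)⁴ = (37.2)² × (15700/5772)⁴
       = 1384 × (2.720)⁴ = 1384 × 54.74 = 7.575×10^4.

7.57×10^4 L_☉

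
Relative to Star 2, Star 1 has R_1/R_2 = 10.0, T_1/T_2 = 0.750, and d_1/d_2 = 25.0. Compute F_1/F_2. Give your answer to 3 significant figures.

L_1/L_2 = (R_1/R_2)²(T_1/T_2)⁴ = (10.0)² × (0.750)⁴ = 31.64.
F_1/F_2 = (L_1/L_2)/(d_1/d_2)² = 31.64 / (25.0)² = 0.05063.

0.0506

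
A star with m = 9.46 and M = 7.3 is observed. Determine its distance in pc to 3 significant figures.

27.0 pc

m − M = 5 log₁₀(d/10 pc)
9.46 − (7.3) = 2.16 = 5 log₁₀(d/10)
d = 10 × 10^(2.16/5) = 10 × 10^0.432 = 27.04 pc.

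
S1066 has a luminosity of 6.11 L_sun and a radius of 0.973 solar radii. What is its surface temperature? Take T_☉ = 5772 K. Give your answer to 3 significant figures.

9.20×10^3 K

T/T_☉ = (L/L_☉)^(1/4) / (R/R_☉)^(1/2)
T = 5772 × (6.11)^(1/4) / √(0.973) = 5772 × 1.572 / 0.9864 = 9200 K.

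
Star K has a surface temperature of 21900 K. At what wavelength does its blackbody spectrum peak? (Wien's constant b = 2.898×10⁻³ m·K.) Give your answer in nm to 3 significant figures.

132 nm

λ_max = b/T = 2.898×10⁻³ / 21900 = 1.32×10^-7 m = 132.3 nm.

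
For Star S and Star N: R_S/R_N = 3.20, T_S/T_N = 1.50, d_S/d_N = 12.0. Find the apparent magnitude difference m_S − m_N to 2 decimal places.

L_S/L_N = (3.20)²(1.50)⁴ = 51.84.
F_S/F_N = (L_S/L_N)/(d_S/d_N)² = 51.84/144.0 = 0.3600.
m_S − m_N = −2.5 log₁₀(0.3600) = 1.11.

1.11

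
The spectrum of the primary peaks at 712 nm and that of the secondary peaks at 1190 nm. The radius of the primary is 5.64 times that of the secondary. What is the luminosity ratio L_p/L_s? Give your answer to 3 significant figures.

248

Wien's law gives T ∝ 1/λ_max, so T_p/T_s = λ_s/λ_p = 1190/712 = 1.671.
Then L ∝ R²T⁴ gives L_p/L_s = (5.64)² × (1.671)⁴ = 31.81 × 7.803 = 248.2.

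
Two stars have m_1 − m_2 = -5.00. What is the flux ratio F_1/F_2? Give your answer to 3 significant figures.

100

F_1/F_2 = 10^(−(m_1 − m_2)/2.5) = 10^(5.00/2.5) = 10^2.000 = 100.0.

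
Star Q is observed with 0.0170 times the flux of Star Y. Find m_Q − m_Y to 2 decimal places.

4.42

m_Q − m_Y = −2.5 log₁₀(F_Q/F_Y) = −2.5 log₁₀(0.0170) = −2.5 × (-1.770) = 4.424.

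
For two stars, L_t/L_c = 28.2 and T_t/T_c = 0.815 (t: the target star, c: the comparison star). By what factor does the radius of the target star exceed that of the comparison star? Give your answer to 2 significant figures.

8.0

L ∝ R²T⁴ gives R ∝ √L / T², so
R_t/R_c = √(28.2) / (0.815)² = 5.310 / 0.6642 = 7.995.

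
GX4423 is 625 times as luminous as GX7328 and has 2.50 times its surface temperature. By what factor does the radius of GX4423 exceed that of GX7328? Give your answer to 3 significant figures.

L ∝ R²T⁴ gives R ∝ √L / T², so
R_GX4423/R_GX7328 = √(625) / (2.50)² = 25.00 / 6.250 = 4.000.

4.00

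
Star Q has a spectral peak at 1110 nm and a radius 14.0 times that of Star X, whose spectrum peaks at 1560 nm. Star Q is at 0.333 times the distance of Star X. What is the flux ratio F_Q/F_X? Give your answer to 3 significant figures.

6.90×10^3

Wien's law: T_Q/T_X = λ_X/λ_Q = 1560/1110 = 1.405.
L_Q/L_X = (R_Q/R_X)²(T_Q/T_X)⁴ = (14.0)²(1.405)⁴ = 764.6.
F_Q/F_X = (L_Q/L_X)/(d_Q/d_X)² = 764.6/(0.333)² = 6896.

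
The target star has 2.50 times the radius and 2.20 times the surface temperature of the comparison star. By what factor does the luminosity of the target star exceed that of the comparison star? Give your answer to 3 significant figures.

From the Stefan–Boltzmann law, L ∝ R²T⁴, so
L_t/L_c = (R_t/R_c)² (T_t/T_c)⁴ = (2.50)² × (2.20)⁴ = 6.250 × 23.43 = 146.4.

146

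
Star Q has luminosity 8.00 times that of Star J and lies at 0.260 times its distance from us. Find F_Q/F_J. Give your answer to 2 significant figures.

1.2×10^2

F = L/(4πd²), so F_Q/F_J = (L_Q/L_J) / (d_Q/d_J)²
= 8.00 / (0.260)² = 8.00 / 0.06760 = 118.3.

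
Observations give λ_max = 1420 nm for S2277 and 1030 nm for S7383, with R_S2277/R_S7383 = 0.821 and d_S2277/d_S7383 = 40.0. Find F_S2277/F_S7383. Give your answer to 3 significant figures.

1.17×10^-4

Wien's law: T_S2277/T_S7383 = λ_S7383/λ_S2277 = 1030/1420 = 0.7254.
L_S2277/L_S7383 = (R_S2277/R_S7383)²(T_S2277/T_S7383)⁴ = (0.821)²(0.7254)⁴ = 0.1866.
F_S2277/F_S7383 = (L_S2277/L_S7383)/(d_S2277/d_S7383)² = 0.1866/(40.0)² = 1.166×10^-4.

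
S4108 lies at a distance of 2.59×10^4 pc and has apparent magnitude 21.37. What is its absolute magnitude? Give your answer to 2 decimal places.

M = m − 5 log₁₀(d/10 pc) = 21.37 − 5 log₁₀(2.59×10^4/10)
  = 21.37 − 5 × 3.413 = 21.37 − 17.07 = 4.30.

4.30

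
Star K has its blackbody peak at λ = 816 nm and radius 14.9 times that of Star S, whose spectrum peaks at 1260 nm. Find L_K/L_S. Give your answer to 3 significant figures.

Wien's law gives T ∝ 1/λ_max, so T_K/T_S = λ_S/λ_K = 1260/816 = 1.544.
Then L ∝ R²T⁴ gives L_K/L_S = (14.9)² × (1.544)⁴ = 222.0 × 5.685 = 1262.

1.26×10^3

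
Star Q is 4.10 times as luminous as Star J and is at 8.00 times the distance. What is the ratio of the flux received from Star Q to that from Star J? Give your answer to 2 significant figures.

F = L/(4πd²), so F_Q/F_J = (L_Q/L_J) / (d_Q/d_J)²
= 4.10 / (8.00)² = 4.10 / 64.00 = 0.06406.

0.064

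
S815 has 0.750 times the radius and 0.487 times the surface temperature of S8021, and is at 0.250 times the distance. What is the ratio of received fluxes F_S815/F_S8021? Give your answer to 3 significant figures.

0.506

L_S815/L_S8021 = (R_S815/R_S8021)²(T_S815/T_S8021)⁴ = (0.750)² × (0.487)⁴ = 0.03164.
F_S815/F_S8021 = (L_S815/L_S8021)/(d_S815/d_S8021)² = 0.03164 / (0.250)² = 0.5062.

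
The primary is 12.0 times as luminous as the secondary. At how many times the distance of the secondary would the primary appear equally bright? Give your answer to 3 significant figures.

Equal flux requires L_p/d_p² = L_s/d_s², so d_p/d_s = √(L_p/L_s)
= √(12.0) = 3.464.

3.46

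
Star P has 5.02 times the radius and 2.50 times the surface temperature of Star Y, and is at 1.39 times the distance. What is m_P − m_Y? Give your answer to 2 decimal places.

-6.77

L_P/L_Y = (5.02)²(2.50)⁴ = 984.4.
F_P/F_Y = (L_P/L_Y)/(d_P/d_Y)² = 984.4/1.932 = 509.5.
m_P − m_Y = −2.5 log₁₀(509.5) = -6.77.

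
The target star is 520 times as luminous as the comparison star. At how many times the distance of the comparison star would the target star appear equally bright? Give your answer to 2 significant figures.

Equal flux requires L_t/d_t² = L_c/d_c², so d_t/d_c = √(L_t/L_c)
= √(520) = 22.80.

23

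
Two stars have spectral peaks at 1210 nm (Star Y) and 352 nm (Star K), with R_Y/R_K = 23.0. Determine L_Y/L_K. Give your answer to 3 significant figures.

Wien's law gives T ∝ 1/λ_max, so T_Y/T_K = λ_K/λ_Y = 352/1210 = 0.2909.
Then L ∝ R²T⁴ gives L_Y/L_K = (23.0)² × (0.2909)⁴ = 529.0 × 0.007162 = 3.789.

3.79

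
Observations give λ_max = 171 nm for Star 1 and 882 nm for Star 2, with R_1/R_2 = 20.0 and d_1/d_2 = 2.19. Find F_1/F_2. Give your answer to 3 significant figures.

Wien's law: T_1/T_2 = λ_2/λ_1 = 882/171 = 5.158.
L_1/L_2 = (R_1/R_2)²(T_1/T_2)⁴ = (20.0)²(5.158)⁴ = 2.831×10^5.
F_1/F_2 = (L_1/L_2)/(d_1/d_2)² = 2.831×10^5/(2.19)² = 5.903×10^4.

5.90×10^4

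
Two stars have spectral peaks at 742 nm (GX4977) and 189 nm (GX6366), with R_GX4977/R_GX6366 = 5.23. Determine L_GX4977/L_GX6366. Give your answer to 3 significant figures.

0.115

Wien's law gives T ∝ 1/λ_max, so T_GX4977/T_GX6366 = λ_GX6366/λ_GX4977 = 189/742 = 0.2547.
Then L ∝ R²T⁴ gives L_GX4977/L_GX6366 = (5.23)² × (0.2547)⁴ = 27.35 × 0.004210 = 0.1151.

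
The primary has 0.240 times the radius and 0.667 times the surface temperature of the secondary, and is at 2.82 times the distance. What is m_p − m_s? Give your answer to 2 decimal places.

L_p/L_s = (0.240)²(0.667)⁴ = 0.01140.
F_p/F_s = (L_p/L_s)/(d_p/d_s)² = 0.01140/7.952 = 0.001434.
m_p − m_s = −2.5 log₁₀(0.001434) = 7.11.

7.11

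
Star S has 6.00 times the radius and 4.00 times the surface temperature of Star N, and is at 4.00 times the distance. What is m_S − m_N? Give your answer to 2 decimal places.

-6.90

L_S/L_N = (6.00)²(4.00)⁴ = 9216.
F_S/F_N = (L_S/L_N)/(d_S/d_N)² = 9216/16.00 = 576.0.
m_S − m_N = −2.5 log₁₀(576.0) = -6.90.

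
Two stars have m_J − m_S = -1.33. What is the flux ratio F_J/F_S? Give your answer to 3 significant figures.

3.40

F_J/F_S = 10^(−(m_J − m_S)/2.5) = 10^(1.33/2.5) = 10^0.532 = 3.404.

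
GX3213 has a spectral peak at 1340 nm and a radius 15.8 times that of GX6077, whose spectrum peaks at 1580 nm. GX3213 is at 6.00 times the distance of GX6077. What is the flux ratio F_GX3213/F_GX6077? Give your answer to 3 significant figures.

13.4

Wien's law: T_GX3213/T_GX6077 = λ_GX6077/λ_GX3213 = 1580/1340 = 1.179.
L_GX3213/L_GX6077 = (R_GX3213/R_GX6077)²(T_GX3213/T_GX6077)⁴ = (15.8)²(1.179)⁴ = 482.5.
F_GX3213/F_GX6077 = (L_GX3213/L_GX6077)/(d_GX3213/d_GX6077)² = 482.5/(6.00)² = 13.40.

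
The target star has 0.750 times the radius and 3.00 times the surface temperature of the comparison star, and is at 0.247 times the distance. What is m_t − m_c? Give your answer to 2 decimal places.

L_t/L_c = (0.750)²(3.00)⁴ = 45.56.
F_t/F_c = (L_t/L_c)/(d_t/d_c)² = 45.56/0.06101 = 746.8.
m_t − m_c = −2.5 log₁₀(746.8) = -7.18.

-7.18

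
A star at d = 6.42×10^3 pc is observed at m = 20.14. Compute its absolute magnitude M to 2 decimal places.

M = m − 5 log₁₀(d/10 pc) = 20.14 − 5 log₁₀(6.42×10^3/10)
  = 20.14 − 5 × 2.808 = 20.14 − 14.04 = 6.10.

6.10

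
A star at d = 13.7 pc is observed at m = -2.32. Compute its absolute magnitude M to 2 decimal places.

-3.00

M = m − 5 log₁₀(d/10 pc) = -2.32 − 5 log₁₀(13.7/10)
  = -2.32 − 5 × 0.137 = -2.32 − 0.68 = -3.00.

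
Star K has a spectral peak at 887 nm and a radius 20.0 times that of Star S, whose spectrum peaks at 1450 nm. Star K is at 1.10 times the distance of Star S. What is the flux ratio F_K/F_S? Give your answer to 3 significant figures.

Wien's law: T_K/T_S = λ_S/λ_K = 1450/887 = 1.635.
L_K/L_S = (R_K/R_S)²(T_K/T_S)⁴ = (20.0)²(1.635)⁴ = 2857.
F_K/F_S = (L_K/L_S)/(d_K/d_S)² = 2857/(1.10)² = 2361.

2.36×10^3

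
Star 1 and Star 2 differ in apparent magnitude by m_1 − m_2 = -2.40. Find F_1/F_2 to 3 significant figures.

9.12

F_1/F_2 = 10^(−(m_1 − m_2)/2.5) = 10^(2.40/2.5) = 10^0.960 = 9.120.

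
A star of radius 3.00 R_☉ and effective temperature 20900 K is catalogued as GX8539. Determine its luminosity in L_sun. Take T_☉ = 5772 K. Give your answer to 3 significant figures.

1.55×10^3 L_sun

L/L_☉ = (R/R_☉)² (T/T_☉)⁴ = (3.00)² × (20900/5772)⁴
       = 9.000 × (3.621)⁴ = 9.000 × 171.9 = 1547.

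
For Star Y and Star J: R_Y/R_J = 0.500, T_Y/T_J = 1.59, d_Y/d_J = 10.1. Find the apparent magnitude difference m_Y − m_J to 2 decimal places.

4.51

L_Y/L_J = (0.500)²(1.59)⁴ = 1.598.
F_Y/F_J = (L_Y/L_J)/(d_Y/d_J)² = 1.598/102.0 = 0.01566.
m_Y − m_J = −2.5 log₁₀(0.01566) = 4.51.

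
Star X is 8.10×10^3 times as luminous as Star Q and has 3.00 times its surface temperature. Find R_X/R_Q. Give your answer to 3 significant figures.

10.0

L ∝ R²T⁴ gives R ∝ √L / T², so
R_X/R_Q = √(8.10×10^3) / (3.00)² = 90.00 / 9.000 = 10.00.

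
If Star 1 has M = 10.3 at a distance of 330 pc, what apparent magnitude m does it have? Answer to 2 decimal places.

17.89

m = M + 5 log₁₀(d/10 pc) = 10.3 + 5 log₁₀(330/10)
  = 10.3 + 5 × 1.519 = 10.3 + 7.59 = 17.89.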